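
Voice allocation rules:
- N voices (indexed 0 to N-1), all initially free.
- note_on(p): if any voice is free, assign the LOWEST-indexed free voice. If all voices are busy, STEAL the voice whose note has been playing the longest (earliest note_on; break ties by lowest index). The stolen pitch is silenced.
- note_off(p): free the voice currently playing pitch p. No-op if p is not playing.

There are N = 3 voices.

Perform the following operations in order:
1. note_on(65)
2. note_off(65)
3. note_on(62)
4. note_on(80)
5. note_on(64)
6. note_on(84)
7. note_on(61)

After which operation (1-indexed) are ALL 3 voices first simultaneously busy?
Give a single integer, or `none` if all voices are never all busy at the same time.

Answer: 5

Derivation:
Op 1: note_on(65): voice 0 is free -> assigned | voices=[65 - -]
Op 2: note_off(65): free voice 0 | voices=[- - -]
Op 3: note_on(62): voice 0 is free -> assigned | voices=[62 - -]
Op 4: note_on(80): voice 1 is free -> assigned | voices=[62 80 -]
Op 5: note_on(64): voice 2 is free -> assigned | voices=[62 80 64]
Op 6: note_on(84): all voices busy, STEAL voice 0 (pitch 62, oldest) -> assign | voices=[84 80 64]
Op 7: note_on(61): all voices busy, STEAL voice 1 (pitch 80, oldest) -> assign | voices=[84 61 64]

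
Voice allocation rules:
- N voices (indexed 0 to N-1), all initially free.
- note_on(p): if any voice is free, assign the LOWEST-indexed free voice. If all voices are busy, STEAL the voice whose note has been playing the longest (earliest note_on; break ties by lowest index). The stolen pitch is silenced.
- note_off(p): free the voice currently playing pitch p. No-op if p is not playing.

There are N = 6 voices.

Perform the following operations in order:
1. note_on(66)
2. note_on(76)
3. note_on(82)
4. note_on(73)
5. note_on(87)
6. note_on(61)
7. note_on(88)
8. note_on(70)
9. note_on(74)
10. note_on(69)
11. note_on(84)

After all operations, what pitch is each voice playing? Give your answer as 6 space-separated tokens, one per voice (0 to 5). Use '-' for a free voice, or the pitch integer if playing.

Answer: 88 70 74 69 84 61

Derivation:
Op 1: note_on(66): voice 0 is free -> assigned | voices=[66 - - - - -]
Op 2: note_on(76): voice 1 is free -> assigned | voices=[66 76 - - - -]
Op 3: note_on(82): voice 2 is free -> assigned | voices=[66 76 82 - - -]
Op 4: note_on(73): voice 3 is free -> assigned | voices=[66 76 82 73 - -]
Op 5: note_on(87): voice 4 is free -> assigned | voices=[66 76 82 73 87 -]
Op 6: note_on(61): voice 5 is free -> assigned | voices=[66 76 82 73 87 61]
Op 7: note_on(88): all voices busy, STEAL voice 0 (pitch 66, oldest) -> assign | voices=[88 76 82 73 87 61]
Op 8: note_on(70): all voices busy, STEAL voice 1 (pitch 76, oldest) -> assign | voices=[88 70 82 73 87 61]
Op 9: note_on(74): all voices busy, STEAL voice 2 (pitch 82, oldest) -> assign | voices=[88 70 74 73 87 61]
Op 10: note_on(69): all voices busy, STEAL voice 3 (pitch 73, oldest) -> assign | voices=[88 70 74 69 87 61]
Op 11: note_on(84): all voices busy, STEAL voice 4 (pitch 87, oldest) -> assign | voices=[88 70 74 69 84 61]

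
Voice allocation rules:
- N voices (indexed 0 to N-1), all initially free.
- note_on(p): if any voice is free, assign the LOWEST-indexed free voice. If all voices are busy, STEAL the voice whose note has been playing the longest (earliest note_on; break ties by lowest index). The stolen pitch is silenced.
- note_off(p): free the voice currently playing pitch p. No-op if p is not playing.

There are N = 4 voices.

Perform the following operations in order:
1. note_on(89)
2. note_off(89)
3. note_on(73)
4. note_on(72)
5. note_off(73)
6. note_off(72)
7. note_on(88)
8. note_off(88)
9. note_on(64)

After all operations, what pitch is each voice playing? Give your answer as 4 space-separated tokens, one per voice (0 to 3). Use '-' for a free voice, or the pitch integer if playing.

Op 1: note_on(89): voice 0 is free -> assigned | voices=[89 - - -]
Op 2: note_off(89): free voice 0 | voices=[- - - -]
Op 3: note_on(73): voice 0 is free -> assigned | voices=[73 - - -]
Op 4: note_on(72): voice 1 is free -> assigned | voices=[73 72 - -]
Op 5: note_off(73): free voice 0 | voices=[- 72 - -]
Op 6: note_off(72): free voice 1 | voices=[- - - -]
Op 7: note_on(88): voice 0 is free -> assigned | voices=[88 - - -]
Op 8: note_off(88): free voice 0 | voices=[- - - -]
Op 9: note_on(64): voice 0 is free -> assigned | voices=[64 - - -]

Answer: 64 - - -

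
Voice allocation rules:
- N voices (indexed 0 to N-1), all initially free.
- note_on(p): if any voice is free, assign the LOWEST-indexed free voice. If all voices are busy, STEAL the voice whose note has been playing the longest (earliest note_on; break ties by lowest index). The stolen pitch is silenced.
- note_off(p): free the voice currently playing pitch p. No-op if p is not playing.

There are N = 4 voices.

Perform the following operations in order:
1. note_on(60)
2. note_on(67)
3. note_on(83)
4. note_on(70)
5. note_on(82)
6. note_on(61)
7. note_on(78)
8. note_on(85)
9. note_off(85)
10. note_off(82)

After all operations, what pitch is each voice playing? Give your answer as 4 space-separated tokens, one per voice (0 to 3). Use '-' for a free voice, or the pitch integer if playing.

Op 1: note_on(60): voice 0 is free -> assigned | voices=[60 - - -]
Op 2: note_on(67): voice 1 is free -> assigned | voices=[60 67 - -]
Op 3: note_on(83): voice 2 is free -> assigned | voices=[60 67 83 -]
Op 4: note_on(70): voice 3 is free -> assigned | voices=[60 67 83 70]
Op 5: note_on(82): all voices busy, STEAL voice 0 (pitch 60, oldest) -> assign | voices=[82 67 83 70]
Op 6: note_on(61): all voices busy, STEAL voice 1 (pitch 67, oldest) -> assign | voices=[82 61 83 70]
Op 7: note_on(78): all voices busy, STEAL voice 2 (pitch 83, oldest) -> assign | voices=[82 61 78 70]
Op 8: note_on(85): all voices busy, STEAL voice 3 (pitch 70, oldest) -> assign | voices=[82 61 78 85]
Op 9: note_off(85): free voice 3 | voices=[82 61 78 -]
Op 10: note_off(82): free voice 0 | voices=[- 61 78 -]

Answer: - 61 78 -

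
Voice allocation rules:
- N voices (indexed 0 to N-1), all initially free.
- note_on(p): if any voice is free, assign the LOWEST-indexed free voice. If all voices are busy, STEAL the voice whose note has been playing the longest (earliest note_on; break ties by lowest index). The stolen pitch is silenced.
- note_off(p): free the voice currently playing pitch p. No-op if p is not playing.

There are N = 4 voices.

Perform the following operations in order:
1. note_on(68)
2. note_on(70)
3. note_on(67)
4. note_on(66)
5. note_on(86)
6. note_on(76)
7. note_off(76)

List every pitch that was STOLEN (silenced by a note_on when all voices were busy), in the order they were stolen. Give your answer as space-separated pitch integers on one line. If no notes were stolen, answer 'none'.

Answer: 68 70

Derivation:
Op 1: note_on(68): voice 0 is free -> assigned | voices=[68 - - -]
Op 2: note_on(70): voice 1 is free -> assigned | voices=[68 70 - -]
Op 3: note_on(67): voice 2 is free -> assigned | voices=[68 70 67 -]
Op 4: note_on(66): voice 3 is free -> assigned | voices=[68 70 67 66]
Op 5: note_on(86): all voices busy, STEAL voice 0 (pitch 68, oldest) -> assign | voices=[86 70 67 66]
Op 6: note_on(76): all voices busy, STEAL voice 1 (pitch 70, oldest) -> assign | voices=[86 76 67 66]
Op 7: note_off(76): free voice 1 | voices=[86 - 67 66]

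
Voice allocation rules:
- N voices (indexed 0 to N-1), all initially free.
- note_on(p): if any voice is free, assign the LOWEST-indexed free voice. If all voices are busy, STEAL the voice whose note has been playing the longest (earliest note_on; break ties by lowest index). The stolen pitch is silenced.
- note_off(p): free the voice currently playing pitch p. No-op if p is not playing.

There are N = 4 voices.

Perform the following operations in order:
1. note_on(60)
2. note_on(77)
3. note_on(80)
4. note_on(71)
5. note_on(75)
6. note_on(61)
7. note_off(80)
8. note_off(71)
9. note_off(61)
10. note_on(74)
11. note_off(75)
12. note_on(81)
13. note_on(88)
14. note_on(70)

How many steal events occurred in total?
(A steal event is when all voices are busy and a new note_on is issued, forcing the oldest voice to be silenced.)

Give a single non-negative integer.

Answer: 2

Derivation:
Op 1: note_on(60): voice 0 is free -> assigned | voices=[60 - - -]
Op 2: note_on(77): voice 1 is free -> assigned | voices=[60 77 - -]
Op 3: note_on(80): voice 2 is free -> assigned | voices=[60 77 80 -]
Op 4: note_on(71): voice 3 is free -> assigned | voices=[60 77 80 71]
Op 5: note_on(75): all voices busy, STEAL voice 0 (pitch 60, oldest) -> assign | voices=[75 77 80 71]
Op 6: note_on(61): all voices busy, STEAL voice 1 (pitch 77, oldest) -> assign | voices=[75 61 80 71]
Op 7: note_off(80): free voice 2 | voices=[75 61 - 71]
Op 8: note_off(71): free voice 3 | voices=[75 61 - -]
Op 9: note_off(61): free voice 1 | voices=[75 - - -]
Op 10: note_on(74): voice 1 is free -> assigned | voices=[75 74 - -]
Op 11: note_off(75): free voice 0 | voices=[- 74 - -]
Op 12: note_on(81): voice 0 is free -> assigned | voices=[81 74 - -]
Op 13: note_on(88): voice 2 is free -> assigned | voices=[81 74 88 -]
Op 14: note_on(70): voice 3 is free -> assigned | voices=[81 74 88 70]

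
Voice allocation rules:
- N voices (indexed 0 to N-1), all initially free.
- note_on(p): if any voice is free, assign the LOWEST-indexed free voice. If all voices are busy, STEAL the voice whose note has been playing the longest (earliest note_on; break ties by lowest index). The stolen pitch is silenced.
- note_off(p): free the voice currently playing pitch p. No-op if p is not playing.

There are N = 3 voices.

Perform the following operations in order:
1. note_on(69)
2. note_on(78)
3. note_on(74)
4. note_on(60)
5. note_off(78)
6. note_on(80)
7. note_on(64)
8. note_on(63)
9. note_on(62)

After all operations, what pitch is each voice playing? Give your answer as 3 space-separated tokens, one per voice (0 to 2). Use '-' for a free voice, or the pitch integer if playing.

Op 1: note_on(69): voice 0 is free -> assigned | voices=[69 - -]
Op 2: note_on(78): voice 1 is free -> assigned | voices=[69 78 -]
Op 3: note_on(74): voice 2 is free -> assigned | voices=[69 78 74]
Op 4: note_on(60): all voices busy, STEAL voice 0 (pitch 69, oldest) -> assign | voices=[60 78 74]
Op 5: note_off(78): free voice 1 | voices=[60 - 74]
Op 6: note_on(80): voice 1 is free -> assigned | voices=[60 80 74]
Op 7: note_on(64): all voices busy, STEAL voice 2 (pitch 74, oldest) -> assign | voices=[60 80 64]
Op 8: note_on(63): all voices busy, STEAL voice 0 (pitch 60, oldest) -> assign | voices=[63 80 64]
Op 9: note_on(62): all voices busy, STEAL voice 1 (pitch 80, oldest) -> assign | voices=[63 62 64]

Answer: 63 62 64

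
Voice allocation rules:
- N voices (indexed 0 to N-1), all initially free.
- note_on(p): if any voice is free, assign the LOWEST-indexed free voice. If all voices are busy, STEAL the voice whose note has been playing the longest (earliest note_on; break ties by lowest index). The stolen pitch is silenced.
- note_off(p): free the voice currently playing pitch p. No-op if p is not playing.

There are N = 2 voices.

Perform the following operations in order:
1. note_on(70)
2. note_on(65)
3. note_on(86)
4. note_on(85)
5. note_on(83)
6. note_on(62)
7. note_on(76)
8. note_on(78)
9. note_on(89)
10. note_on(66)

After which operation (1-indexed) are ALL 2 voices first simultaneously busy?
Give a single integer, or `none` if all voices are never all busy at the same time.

Answer: 2

Derivation:
Op 1: note_on(70): voice 0 is free -> assigned | voices=[70 -]
Op 2: note_on(65): voice 1 is free -> assigned | voices=[70 65]
Op 3: note_on(86): all voices busy, STEAL voice 0 (pitch 70, oldest) -> assign | voices=[86 65]
Op 4: note_on(85): all voices busy, STEAL voice 1 (pitch 65, oldest) -> assign | voices=[86 85]
Op 5: note_on(83): all voices busy, STEAL voice 0 (pitch 86, oldest) -> assign | voices=[83 85]
Op 6: note_on(62): all voices busy, STEAL voice 1 (pitch 85, oldest) -> assign | voices=[83 62]
Op 7: note_on(76): all voices busy, STEAL voice 0 (pitch 83, oldest) -> assign | voices=[76 62]
Op 8: note_on(78): all voices busy, STEAL voice 1 (pitch 62, oldest) -> assign | voices=[76 78]
Op 9: note_on(89): all voices busy, STEAL voice 0 (pitch 76, oldest) -> assign | voices=[89 78]
Op 10: note_on(66): all voices busy, STEAL voice 1 (pitch 78, oldest) -> assign | voices=[89 66]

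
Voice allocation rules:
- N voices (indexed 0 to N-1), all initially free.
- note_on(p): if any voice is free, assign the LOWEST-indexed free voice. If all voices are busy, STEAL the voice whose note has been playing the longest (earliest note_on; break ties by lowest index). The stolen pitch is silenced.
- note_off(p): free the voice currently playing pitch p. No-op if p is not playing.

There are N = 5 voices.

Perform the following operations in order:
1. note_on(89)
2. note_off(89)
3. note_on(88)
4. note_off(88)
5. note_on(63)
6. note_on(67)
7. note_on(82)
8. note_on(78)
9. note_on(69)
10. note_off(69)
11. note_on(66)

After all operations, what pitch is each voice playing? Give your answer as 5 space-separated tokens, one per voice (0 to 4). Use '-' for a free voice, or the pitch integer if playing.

Op 1: note_on(89): voice 0 is free -> assigned | voices=[89 - - - -]
Op 2: note_off(89): free voice 0 | voices=[- - - - -]
Op 3: note_on(88): voice 0 is free -> assigned | voices=[88 - - - -]
Op 4: note_off(88): free voice 0 | voices=[- - - - -]
Op 5: note_on(63): voice 0 is free -> assigned | voices=[63 - - - -]
Op 6: note_on(67): voice 1 is free -> assigned | voices=[63 67 - - -]
Op 7: note_on(82): voice 2 is free -> assigned | voices=[63 67 82 - -]
Op 8: note_on(78): voice 3 is free -> assigned | voices=[63 67 82 78 -]
Op 9: note_on(69): voice 4 is free -> assigned | voices=[63 67 82 78 69]
Op 10: note_off(69): free voice 4 | voices=[63 67 82 78 -]
Op 11: note_on(66): voice 4 is free -> assigned | voices=[63 67 82 78 66]

Answer: 63 67 82 78 66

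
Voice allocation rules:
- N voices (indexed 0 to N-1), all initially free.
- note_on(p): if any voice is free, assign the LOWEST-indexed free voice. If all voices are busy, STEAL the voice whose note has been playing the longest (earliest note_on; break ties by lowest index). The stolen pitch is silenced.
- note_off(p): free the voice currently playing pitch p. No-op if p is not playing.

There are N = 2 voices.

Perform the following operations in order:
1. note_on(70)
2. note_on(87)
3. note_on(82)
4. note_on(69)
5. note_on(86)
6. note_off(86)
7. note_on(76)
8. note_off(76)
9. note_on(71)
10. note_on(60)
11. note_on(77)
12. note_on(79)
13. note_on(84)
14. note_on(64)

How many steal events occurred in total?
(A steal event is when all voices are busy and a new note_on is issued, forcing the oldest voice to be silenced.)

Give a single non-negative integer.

Op 1: note_on(70): voice 0 is free -> assigned | voices=[70 -]
Op 2: note_on(87): voice 1 is free -> assigned | voices=[70 87]
Op 3: note_on(82): all voices busy, STEAL voice 0 (pitch 70, oldest) -> assign | voices=[82 87]
Op 4: note_on(69): all voices busy, STEAL voice 1 (pitch 87, oldest) -> assign | voices=[82 69]
Op 5: note_on(86): all voices busy, STEAL voice 0 (pitch 82, oldest) -> assign | voices=[86 69]
Op 6: note_off(86): free voice 0 | voices=[- 69]
Op 7: note_on(76): voice 0 is free -> assigned | voices=[76 69]
Op 8: note_off(76): free voice 0 | voices=[- 69]
Op 9: note_on(71): voice 0 is free -> assigned | voices=[71 69]
Op 10: note_on(60): all voices busy, STEAL voice 1 (pitch 69, oldest) -> assign | voices=[71 60]
Op 11: note_on(77): all voices busy, STEAL voice 0 (pitch 71, oldest) -> assign | voices=[77 60]
Op 12: note_on(79): all voices busy, STEAL voice 1 (pitch 60, oldest) -> assign | voices=[77 79]
Op 13: note_on(84): all voices busy, STEAL voice 0 (pitch 77, oldest) -> assign | voices=[84 79]
Op 14: note_on(64): all voices busy, STEAL voice 1 (pitch 79, oldest) -> assign | voices=[84 64]

Answer: 8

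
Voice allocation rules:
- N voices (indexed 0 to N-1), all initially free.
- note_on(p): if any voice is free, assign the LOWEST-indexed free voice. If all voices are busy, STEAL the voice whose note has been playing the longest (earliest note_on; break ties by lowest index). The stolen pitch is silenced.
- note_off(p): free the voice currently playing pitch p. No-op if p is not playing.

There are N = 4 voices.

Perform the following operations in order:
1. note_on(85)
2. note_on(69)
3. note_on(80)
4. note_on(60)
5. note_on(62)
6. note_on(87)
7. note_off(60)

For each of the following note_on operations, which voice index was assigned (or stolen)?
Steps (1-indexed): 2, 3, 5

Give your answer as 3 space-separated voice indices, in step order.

Op 1: note_on(85): voice 0 is free -> assigned | voices=[85 - - -]
Op 2: note_on(69): voice 1 is free -> assigned | voices=[85 69 - -]
Op 3: note_on(80): voice 2 is free -> assigned | voices=[85 69 80 -]
Op 4: note_on(60): voice 3 is free -> assigned | voices=[85 69 80 60]
Op 5: note_on(62): all voices busy, STEAL voice 0 (pitch 85, oldest) -> assign | voices=[62 69 80 60]
Op 6: note_on(87): all voices busy, STEAL voice 1 (pitch 69, oldest) -> assign | voices=[62 87 80 60]
Op 7: note_off(60): free voice 3 | voices=[62 87 80 -]

Answer: 1 2 0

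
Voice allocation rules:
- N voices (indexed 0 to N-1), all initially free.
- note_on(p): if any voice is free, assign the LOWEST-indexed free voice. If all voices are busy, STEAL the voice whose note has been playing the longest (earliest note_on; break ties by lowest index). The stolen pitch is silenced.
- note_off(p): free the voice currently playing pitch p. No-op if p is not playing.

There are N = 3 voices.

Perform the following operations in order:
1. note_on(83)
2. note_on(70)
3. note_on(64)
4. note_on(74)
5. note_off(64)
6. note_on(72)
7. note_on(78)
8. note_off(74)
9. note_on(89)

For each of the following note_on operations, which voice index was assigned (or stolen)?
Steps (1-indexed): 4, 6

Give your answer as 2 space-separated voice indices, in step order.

Op 1: note_on(83): voice 0 is free -> assigned | voices=[83 - -]
Op 2: note_on(70): voice 1 is free -> assigned | voices=[83 70 -]
Op 3: note_on(64): voice 2 is free -> assigned | voices=[83 70 64]
Op 4: note_on(74): all voices busy, STEAL voice 0 (pitch 83, oldest) -> assign | voices=[74 70 64]
Op 5: note_off(64): free voice 2 | voices=[74 70 -]
Op 6: note_on(72): voice 2 is free -> assigned | voices=[74 70 72]
Op 7: note_on(78): all voices busy, STEAL voice 1 (pitch 70, oldest) -> assign | voices=[74 78 72]
Op 8: note_off(74): free voice 0 | voices=[- 78 72]
Op 9: note_on(89): voice 0 is free -> assigned | voices=[89 78 72]

Answer: 0 2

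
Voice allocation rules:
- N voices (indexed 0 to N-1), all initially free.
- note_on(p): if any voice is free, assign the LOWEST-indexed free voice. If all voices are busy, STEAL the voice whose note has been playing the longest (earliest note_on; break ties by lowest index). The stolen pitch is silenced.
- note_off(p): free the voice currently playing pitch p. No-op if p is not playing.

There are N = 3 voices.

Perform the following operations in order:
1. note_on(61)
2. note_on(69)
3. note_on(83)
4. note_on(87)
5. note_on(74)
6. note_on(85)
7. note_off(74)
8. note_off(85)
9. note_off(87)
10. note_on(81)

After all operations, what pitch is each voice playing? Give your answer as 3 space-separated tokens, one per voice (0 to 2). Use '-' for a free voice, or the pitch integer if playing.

Op 1: note_on(61): voice 0 is free -> assigned | voices=[61 - -]
Op 2: note_on(69): voice 1 is free -> assigned | voices=[61 69 -]
Op 3: note_on(83): voice 2 is free -> assigned | voices=[61 69 83]
Op 4: note_on(87): all voices busy, STEAL voice 0 (pitch 61, oldest) -> assign | voices=[87 69 83]
Op 5: note_on(74): all voices busy, STEAL voice 1 (pitch 69, oldest) -> assign | voices=[87 74 83]
Op 6: note_on(85): all voices busy, STEAL voice 2 (pitch 83, oldest) -> assign | voices=[87 74 85]
Op 7: note_off(74): free voice 1 | voices=[87 - 85]
Op 8: note_off(85): free voice 2 | voices=[87 - -]
Op 9: note_off(87): free voice 0 | voices=[- - -]
Op 10: note_on(81): voice 0 is free -> assigned | voices=[81 - -]

Answer: 81 - -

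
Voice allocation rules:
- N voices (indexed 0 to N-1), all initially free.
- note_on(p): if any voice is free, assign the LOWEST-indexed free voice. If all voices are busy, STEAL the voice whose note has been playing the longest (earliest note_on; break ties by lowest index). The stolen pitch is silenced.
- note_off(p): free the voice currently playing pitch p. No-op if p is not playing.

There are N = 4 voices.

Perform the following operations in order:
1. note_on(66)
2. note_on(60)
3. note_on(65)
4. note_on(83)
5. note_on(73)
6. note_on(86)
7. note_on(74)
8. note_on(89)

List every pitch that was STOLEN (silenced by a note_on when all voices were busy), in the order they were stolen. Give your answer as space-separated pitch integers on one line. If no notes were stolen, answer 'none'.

Op 1: note_on(66): voice 0 is free -> assigned | voices=[66 - - -]
Op 2: note_on(60): voice 1 is free -> assigned | voices=[66 60 - -]
Op 3: note_on(65): voice 2 is free -> assigned | voices=[66 60 65 -]
Op 4: note_on(83): voice 3 is free -> assigned | voices=[66 60 65 83]
Op 5: note_on(73): all voices busy, STEAL voice 0 (pitch 66, oldest) -> assign | voices=[73 60 65 83]
Op 6: note_on(86): all voices busy, STEAL voice 1 (pitch 60, oldest) -> assign | voices=[73 86 65 83]
Op 7: note_on(74): all voices busy, STEAL voice 2 (pitch 65, oldest) -> assign | voices=[73 86 74 83]
Op 8: note_on(89): all voices busy, STEAL voice 3 (pitch 83, oldest) -> assign | voices=[73 86 74 89]

Answer: 66 60 65 83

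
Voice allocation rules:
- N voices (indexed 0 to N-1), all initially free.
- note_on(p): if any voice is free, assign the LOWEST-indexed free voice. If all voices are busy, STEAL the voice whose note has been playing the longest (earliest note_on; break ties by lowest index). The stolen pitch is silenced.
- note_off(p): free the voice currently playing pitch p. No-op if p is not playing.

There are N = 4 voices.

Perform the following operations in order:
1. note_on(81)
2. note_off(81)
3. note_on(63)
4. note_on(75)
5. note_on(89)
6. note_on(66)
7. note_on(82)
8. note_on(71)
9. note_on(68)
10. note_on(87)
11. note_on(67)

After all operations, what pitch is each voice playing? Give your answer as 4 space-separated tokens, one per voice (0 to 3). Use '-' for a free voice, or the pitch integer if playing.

Answer: 67 71 68 87

Derivation:
Op 1: note_on(81): voice 0 is free -> assigned | voices=[81 - - -]
Op 2: note_off(81): free voice 0 | voices=[- - - -]
Op 3: note_on(63): voice 0 is free -> assigned | voices=[63 - - -]
Op 4: note_on(75): voice 1 is free -> assigned | voices=[63 75 - -]
Op 5: note_on(89): voice 2 is free -> assigned | voices=[63 75 89 -]
Op 6: note_on(66): voice 3 is free -> assigned | voices=[63 75 89 66]
Op 7: note_on(82): all voices busy, STEAL voice 0 (pitch 63, oldest) -> assign | voices=[82 75 89 66]
Op 8: note_on(71): all voices busy, STEAL voice 1 (pitch 75, oldest) -> assign | voices=[82 71 89 66]
Op 9: note_on(68): all voices busy, STEAL voice 2 (pitch 89, oldest) -> assign | voices=[82 71 68 66]
Op 10: note_on(87): all voices busy, STEAL voice 3 (pitch 66, oldest) -> assign | voices=[82 71 68 87]
Op 11: note_on(67): all voices busy, STEAL voice 0 (pitch 82, oldest) -> assign | voices=[67 71 68 87]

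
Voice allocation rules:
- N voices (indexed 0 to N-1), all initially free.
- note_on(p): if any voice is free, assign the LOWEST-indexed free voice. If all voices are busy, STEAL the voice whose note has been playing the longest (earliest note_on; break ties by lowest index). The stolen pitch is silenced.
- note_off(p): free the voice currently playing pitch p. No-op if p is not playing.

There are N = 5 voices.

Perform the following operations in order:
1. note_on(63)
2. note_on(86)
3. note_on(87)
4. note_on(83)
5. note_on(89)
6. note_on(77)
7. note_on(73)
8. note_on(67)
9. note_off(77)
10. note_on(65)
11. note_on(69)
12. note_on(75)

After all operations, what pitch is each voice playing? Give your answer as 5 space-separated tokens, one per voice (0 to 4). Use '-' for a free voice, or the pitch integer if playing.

Op 1: note_on(63): voice 0 is free -> assigned | voices=[63 - - - -]
Op 2: note_on(86): voice 1 is free -> assigned | voices=[63 86 - - -]
Op 3: note_on(87): voice 2 is free -> assigned | voices=[63 86 87 - -]
Op 4: note_on(83): voice 3 is free -> assigned | voices=[63 86 87 83 -]
Op 5: note_on(89): voice 4 is free -> assigned | voices=[63 86 87 83 89]
Op 6: note_on(77): all voices busy, STEAL voice 0 (pitch 63, oldest) -> assign | voices=[77 86 87 83 89]
Op 7: note_on(73): all voices busy, STEAL voice 1 (pitch 86, oldest) -> assign | voices=[77 73 87 83 89]
Op 8: note_on(67): all voices busy, STEAL voice 2 (pitch 87, oldest) -> assign | voices=[77 73 67 83 89]
Op 9: note_off(77): free voice 0 | voices=[- 73 67 83 89]
Op 10: note_on(65): voice 0 is free -> assigned | voices=[65 73 67 83 89]
Op 11: note_on(69): all voices busy, STEAL voice 3 (pitch 83, oldest) -> assign | voices=[65 73 67 69 89]
Op 12: note_on(75): all voices busy, STEAL voice 4 (pitch 89, oldest) -> assign | voices=[65 73 67 69 75]

Answer: 65 73 67 69 75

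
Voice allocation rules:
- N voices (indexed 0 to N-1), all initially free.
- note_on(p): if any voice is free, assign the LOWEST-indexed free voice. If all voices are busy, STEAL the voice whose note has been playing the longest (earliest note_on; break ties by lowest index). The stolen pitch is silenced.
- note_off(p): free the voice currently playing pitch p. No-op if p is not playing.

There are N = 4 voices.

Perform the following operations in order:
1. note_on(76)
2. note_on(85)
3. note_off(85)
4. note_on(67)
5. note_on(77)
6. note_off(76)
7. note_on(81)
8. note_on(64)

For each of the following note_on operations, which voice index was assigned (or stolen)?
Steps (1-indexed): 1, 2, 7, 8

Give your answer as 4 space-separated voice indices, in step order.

Op 1: note_on(76): voice 0 is free -> assigned | voices=[76 - - -]
Op 2: note_on(85): voice 1 is free -> assigned | voices=[76 85 - -]
Op 3: note_off(85): free voice 1 | voices=[76 - - -]
Op 4: note_on(67): voice 1 is free -> assigned | voices=[76 67 - -]
Op 5: note_on(77): voice 2 is free -> assigned | voices=[76 67 77 -]
Op 6: note_off(76): free voice 0 | voices=[- 67 77 -]
Op 7: note_on(81): voice 0 is free -> assigned | voices=[81 67 77 -]
Op 8: note_on(64): voice 3 is free -> assigned | voices=[81 67 77 64]

Answer: 0 1 0 3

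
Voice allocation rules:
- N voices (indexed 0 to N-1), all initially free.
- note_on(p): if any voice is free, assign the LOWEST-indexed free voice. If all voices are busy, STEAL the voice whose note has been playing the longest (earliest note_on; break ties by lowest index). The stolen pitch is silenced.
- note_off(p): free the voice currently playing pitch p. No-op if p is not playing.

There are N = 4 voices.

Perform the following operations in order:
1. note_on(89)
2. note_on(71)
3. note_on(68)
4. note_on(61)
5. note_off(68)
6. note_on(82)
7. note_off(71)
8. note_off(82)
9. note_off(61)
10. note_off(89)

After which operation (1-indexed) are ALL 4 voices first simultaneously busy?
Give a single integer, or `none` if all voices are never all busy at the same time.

Answer: 4

Derivation:
Op 1: note_on(89): voice 0 is free -> assigned | voices=[89 - - -]
Op 2: note_on(71): voice 1 is free -> assigned | voices=[89 71 - -]
Op 3: note_on(68): voice 2 is free -> assigned | voices=[89 71 68 -]
Op 4: note_on(61): voice 3 is free -> assigned | voices=[89 71 68 61]
Op 5: note_off(68): free voice 2 | voices=[89 71 - 61]
Op 6: note_on(82): voice 2 is free -> assigned | voices=[89 71 82 61]
Op 7: note_off(71): free voice 1 | voices=[89 - 82 61]
Op 8: note_off(82): free voice 2 | voices=[89 - - 61]
Op 9: note_off(61): free voice 3 | voices=[89 - - -]
Op 10: note_off(89): free voice 0 | voices=[- - - -]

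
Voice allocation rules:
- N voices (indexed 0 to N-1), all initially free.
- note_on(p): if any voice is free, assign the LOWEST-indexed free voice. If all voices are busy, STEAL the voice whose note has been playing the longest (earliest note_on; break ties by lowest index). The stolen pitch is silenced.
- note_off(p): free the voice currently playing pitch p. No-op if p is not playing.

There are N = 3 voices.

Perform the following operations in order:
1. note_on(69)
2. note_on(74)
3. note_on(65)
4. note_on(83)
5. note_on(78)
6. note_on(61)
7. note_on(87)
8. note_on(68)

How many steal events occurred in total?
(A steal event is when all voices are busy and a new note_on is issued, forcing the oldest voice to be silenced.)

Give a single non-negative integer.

Op 1: note_on(69): voice 0 is free -> assigned | voices=[69 - -]
Op 2: note_on(74): voice 1 is free -> assigned | voices=[69 74 -]
Op 3: note_on(65): voice 2 is free -> assigned | voices=[69 74 65]
Op 4: note_on(83): all voices busy, STEAL voice 0 (pitch 69, oldest) -> assign | voices=[83 74 65]
Op 5: note_on(78): all voices busy, STEAL voice 1 (pitch 74, oldest) -> assign | voices=[83 78 65]
Op 6: note_on(61): all voices busy, STEAL voice 2 (pitch 65, oldest) -> assign | voices=[83 78 61]
Op 7: note_on(87): all voices busy, STEAL voice 0 (pitch 83, oldest) -> assign | voices=[87 78 61]
Op 8: note_on(68): all voices busy, STEAL voice 1 (pitch 78, oldest) -> assign | voices=[87 68 61]

Answer: 5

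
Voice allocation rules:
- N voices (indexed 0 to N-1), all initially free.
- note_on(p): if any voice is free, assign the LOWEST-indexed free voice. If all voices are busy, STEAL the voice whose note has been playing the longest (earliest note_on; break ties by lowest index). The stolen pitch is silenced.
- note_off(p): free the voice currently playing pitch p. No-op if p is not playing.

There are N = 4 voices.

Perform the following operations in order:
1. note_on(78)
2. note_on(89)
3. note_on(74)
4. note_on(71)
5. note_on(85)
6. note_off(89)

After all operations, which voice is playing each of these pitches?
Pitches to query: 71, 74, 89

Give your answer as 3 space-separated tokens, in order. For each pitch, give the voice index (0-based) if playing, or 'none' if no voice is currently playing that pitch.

Op 1: note_on(78): voice 0 is free -> assigned | voices=[78 - - -]
Op 2: note_on(89): voice 1 is free -> assigned | voices=[78 89 - -]
Op 3: note_on(74): voice 2 is free -> assigned | voices=[78 89 74 -]
Op 4: note_on(71): voice 3 is free -> assigned | voices=[78 89 74 71]
Op 5: note_on(85): all voices busy, STEAL voice 0 (pitch 78, oldest) -> assign | voices=[85 89 74 71]
Op 6: note_off(89): free voice 1 | voices=[85 - 74 71]

Answer: 3 2 none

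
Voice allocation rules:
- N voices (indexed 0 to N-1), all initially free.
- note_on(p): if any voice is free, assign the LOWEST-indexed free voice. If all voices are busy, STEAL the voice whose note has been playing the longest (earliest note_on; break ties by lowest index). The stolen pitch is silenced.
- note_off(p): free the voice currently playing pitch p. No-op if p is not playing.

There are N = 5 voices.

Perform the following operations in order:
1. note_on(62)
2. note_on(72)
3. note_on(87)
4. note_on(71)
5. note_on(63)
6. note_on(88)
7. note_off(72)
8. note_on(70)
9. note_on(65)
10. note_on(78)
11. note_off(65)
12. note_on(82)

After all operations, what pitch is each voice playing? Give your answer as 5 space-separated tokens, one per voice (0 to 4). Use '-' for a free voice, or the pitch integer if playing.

Answer: 88 70 82 78 63

Derivation:
Op 1: note_on(62): voice 0 is free -> assigned | voices=[62 - - - -]
Op 2: note_on(72): voice 1 is free -> assigned | voices=[62 72 - - -]
Op 3: note_on(87): voice 2 is free -> assigned | voices=[62 72 87 - -]
Op 4: note_on(71): voice 3 is free -> assigned | voices=[62 72 87 71 -]
Op 5: note_on(63): voice 4 is free -> assigned | voices=[62 72 87 71 63]
Op 6: note_on(88): all voices busy, STEAL voice 0 (pitch 62, oldest) -> assign | voices=[88 72 87 71 63]
Op 7: note_off(72): free voice 1 | voices=[88 - 87 71 63]
Op 8: note_on(70): voice 1 is free -> assigned | voices=[88 70 87 71 63]
Op 9: note_on(65): all voices busy, STEAL voice 2 (pitch 87, oldest) -> assign | voices=[88 70 65 71 63]
Op 10: note_on(78): all voices busy, STEAL voice 3 (pitch 71, oldest) -> assign | voices=[88 70 65 78 63]
Op 11: note_off(65): free voice 2 | voices=[88 70 - 78 63]
Op 12: note_on(82): voice 2 is free -> assigned | voices=[88 70 82 78 63]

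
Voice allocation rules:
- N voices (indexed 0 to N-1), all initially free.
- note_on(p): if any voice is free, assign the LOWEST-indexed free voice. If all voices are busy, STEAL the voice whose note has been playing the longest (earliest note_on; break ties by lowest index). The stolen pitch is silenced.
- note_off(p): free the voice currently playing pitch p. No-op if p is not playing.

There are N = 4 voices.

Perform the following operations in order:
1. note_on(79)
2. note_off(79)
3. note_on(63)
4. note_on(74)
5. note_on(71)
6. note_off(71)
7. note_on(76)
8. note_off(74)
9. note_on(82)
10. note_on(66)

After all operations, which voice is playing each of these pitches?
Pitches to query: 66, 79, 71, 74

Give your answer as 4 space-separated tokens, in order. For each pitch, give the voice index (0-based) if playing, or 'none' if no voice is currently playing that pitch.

Answer: 3 none none none

Derivation:
Op 1: note_on(79): voice 0 is free -> assigned | voices=[79 - - -]
Op 2: note_off(79): free voice 0 | voices=[- - - -]
Op 3: note_on(63): voice 0 is free -> assigned | voices=[63 - - -]
Op 4: note_on(74): voice 1 is free -> assigned | voices=[63 74 - -]
Op 5: note_on(71): voice 2 is free -> assigned | voices=[63 74 71 -]
Op 6: note_off(71): free voice 2 | voices=[63 74 - -]
Op 7: note_on(76): voice 2 is free -> assigned | voices=[63 74 76 -]
Op 8: note_off(74): free voice 1 | voices=[63 - 76 -]
Op 9: note_on(82): voice 1 is free -> assigned | voices=[63 82 76 -]
Op 10: note_on(66): voice 3 is free -> assigned | voices=[63 82 76 66]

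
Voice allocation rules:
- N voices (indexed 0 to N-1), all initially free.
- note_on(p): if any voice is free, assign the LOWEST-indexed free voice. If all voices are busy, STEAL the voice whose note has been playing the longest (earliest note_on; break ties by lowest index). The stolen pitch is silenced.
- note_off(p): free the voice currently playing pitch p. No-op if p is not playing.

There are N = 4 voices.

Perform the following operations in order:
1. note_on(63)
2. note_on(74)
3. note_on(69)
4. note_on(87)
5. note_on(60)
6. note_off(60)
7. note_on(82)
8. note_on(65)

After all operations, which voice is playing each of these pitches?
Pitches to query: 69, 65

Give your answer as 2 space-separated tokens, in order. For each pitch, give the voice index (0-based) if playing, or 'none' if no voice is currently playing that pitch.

Op 1: note_on(63): voice 0 is free -> assigned | voices=[63 - - -]
Op 2: note_on(74): voice 1 is free -> assigned | voices=[63 74 - -]
Op 3: note_on(69): voice 2 is free -> assigned | voices=[63 74 69 -]
Op 4: note_on(87): voice 3 is free -> assigned | voices=[63 74 69 87]
Op 5: note_on(60): all voices busy, STEAL voice 0 (pitch 63, oldest) -> assign | voices=[60 74 69 87]
Op 6: note_off(60): free voice 0 | voices=[- 74 69 87]
Op 7: note_on(82): voice 0 is free -> assigned | voices=[82 74 69 87]
Op 8: note_on(65): all voices busy, STEAL voice 1 (pitch 74, oldest) -> assign | voices=[82 65 69 87]

Answer: 2 1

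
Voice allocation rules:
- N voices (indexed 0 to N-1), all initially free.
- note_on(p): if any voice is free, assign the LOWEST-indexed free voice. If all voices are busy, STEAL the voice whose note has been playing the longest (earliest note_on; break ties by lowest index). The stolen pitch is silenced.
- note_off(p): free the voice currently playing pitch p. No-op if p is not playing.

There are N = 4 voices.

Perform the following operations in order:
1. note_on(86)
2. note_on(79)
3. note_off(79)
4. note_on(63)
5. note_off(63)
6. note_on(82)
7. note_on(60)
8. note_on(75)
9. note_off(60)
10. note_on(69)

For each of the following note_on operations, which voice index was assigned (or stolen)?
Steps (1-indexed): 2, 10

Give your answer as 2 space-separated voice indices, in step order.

Op 1: note_on(86): voice 0 is free -> assigned | voices=[86 - - -]
Op 2: note_on(79): voice 1 is free -> assigned | voices=[86 79 - -]
Op 3: note_off(79): free voice 1 | voices=[86 - - -]
Op 4: note_on(63): voice 1 is free -> assigned | voices=[86 63 - -]
Op 5: note_off(63): free voice 1 | voices=[86 - - -]
Op 6: note_on(82): voice 1 is free -> assigned | voices=[86 82 - -]
Op 7: note_on(60): voice 2 is free -> assigned | voices=[86 82 60 -]
Op 8: note_on(75): voice 3 is free -> assigned | voices=[86 82 60 75]
Op 9: note_off(60): free voice 2 | voices=[86 82 - 75]
Op 10: note_on(69): voice 2 is free -> assigned | voices=[86 82 69 75]

Answer: 1 2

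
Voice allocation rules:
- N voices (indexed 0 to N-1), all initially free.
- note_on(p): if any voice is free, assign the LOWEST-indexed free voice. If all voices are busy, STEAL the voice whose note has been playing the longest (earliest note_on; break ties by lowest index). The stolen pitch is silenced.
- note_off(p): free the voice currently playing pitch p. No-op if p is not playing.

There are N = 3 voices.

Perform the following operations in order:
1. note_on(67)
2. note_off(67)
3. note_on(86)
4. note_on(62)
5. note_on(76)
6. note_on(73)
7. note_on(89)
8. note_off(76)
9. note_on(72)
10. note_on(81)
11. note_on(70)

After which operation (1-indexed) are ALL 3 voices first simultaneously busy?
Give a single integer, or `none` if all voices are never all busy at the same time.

Answer: 5

Derivation:
Op 1: note_on(67): voice 0 is free -> assigned | voices=[67 - -]
Op 2: note_off(67): free voice 0 | voices=[- - -]
Op 3: note_on(86): voice 0 is free -> assigned | voices=[86 - -]
Op 4: note_on(62): voice 1 is free -> assigned | voices=[86 62 -]
Op 5: note_on(76): voice 2 is free -> assigned | voices=[86 62 76]
Op 6: note_on(73): all voices busy, STEAL voice 0 (pitch 86, oldest) -> assign | voices=[73 62 76]
Op 7: note_on(89): all voices busy, STEAL voice 1 (pitch 62, oldest) -> assign | voices=[73 89 76]
Op 8: note_off(76): free voice 2 | voices=[73 89 -]
Op 9: note_on(72): voice 2 is free -> assigned | voices=[73 89 72]
Op 10: note_on(81): all voices busy, STEAL voice 0 (pitch 73, oldest) -> assign | voices=[81 89 72]
Op 11: note_on(70): all voices busy, STEAL voice 1 (pitch 89, oldest) -> assign | voices=[81 70 72]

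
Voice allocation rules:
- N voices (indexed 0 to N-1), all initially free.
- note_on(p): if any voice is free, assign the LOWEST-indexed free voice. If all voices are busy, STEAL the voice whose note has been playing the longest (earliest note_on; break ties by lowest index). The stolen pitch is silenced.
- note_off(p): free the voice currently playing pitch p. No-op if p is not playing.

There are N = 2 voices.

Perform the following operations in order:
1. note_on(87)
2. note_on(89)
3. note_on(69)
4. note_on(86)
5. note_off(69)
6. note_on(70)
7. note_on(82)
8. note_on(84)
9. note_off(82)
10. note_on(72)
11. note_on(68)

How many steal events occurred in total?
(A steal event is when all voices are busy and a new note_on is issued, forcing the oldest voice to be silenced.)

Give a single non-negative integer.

Answer: 5

Derivation:
Op 1: note_on(87): voice 0 is free -> assigned | voices=[87 -]
Op 2: note_on(89): voice 1 is free -> assigned | voices=[87 89]
Op 3: note_on(69): all voices busy, STEAL voice 0 (pitch 87, oldest) -> assign | voices=[69 89]
Op 4: note_on(86): all voices busy, STEAL voice 1 (pitch 89, oldest) -> assign | voices=[69 86]
Op 5: note_off(69): free voice 0 | voices=[- 86]
Op 6: note_on(70): voice 0 is free -> assigned | voices=[70 86]
Op 7: note_on(82): all voices busy, STEAL voice 1 (pitch 86, oldest) -> assign | voices=[70 82]
Op 8: note_on(84): all voices busy, STEAL voice 0 (pitch 70, oldest) -> assign | voices=[84 82]
Op 9: note_off(82): free voice 1 | voices=[84 -]
Op 10: note_on(72): voice 1 is free -> assigned | voices=[84 72]
Op 11: note_on(68): all voices busy, STEAL voice 0 (pitch 84, oldest) -> assign | voices=[68 72]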